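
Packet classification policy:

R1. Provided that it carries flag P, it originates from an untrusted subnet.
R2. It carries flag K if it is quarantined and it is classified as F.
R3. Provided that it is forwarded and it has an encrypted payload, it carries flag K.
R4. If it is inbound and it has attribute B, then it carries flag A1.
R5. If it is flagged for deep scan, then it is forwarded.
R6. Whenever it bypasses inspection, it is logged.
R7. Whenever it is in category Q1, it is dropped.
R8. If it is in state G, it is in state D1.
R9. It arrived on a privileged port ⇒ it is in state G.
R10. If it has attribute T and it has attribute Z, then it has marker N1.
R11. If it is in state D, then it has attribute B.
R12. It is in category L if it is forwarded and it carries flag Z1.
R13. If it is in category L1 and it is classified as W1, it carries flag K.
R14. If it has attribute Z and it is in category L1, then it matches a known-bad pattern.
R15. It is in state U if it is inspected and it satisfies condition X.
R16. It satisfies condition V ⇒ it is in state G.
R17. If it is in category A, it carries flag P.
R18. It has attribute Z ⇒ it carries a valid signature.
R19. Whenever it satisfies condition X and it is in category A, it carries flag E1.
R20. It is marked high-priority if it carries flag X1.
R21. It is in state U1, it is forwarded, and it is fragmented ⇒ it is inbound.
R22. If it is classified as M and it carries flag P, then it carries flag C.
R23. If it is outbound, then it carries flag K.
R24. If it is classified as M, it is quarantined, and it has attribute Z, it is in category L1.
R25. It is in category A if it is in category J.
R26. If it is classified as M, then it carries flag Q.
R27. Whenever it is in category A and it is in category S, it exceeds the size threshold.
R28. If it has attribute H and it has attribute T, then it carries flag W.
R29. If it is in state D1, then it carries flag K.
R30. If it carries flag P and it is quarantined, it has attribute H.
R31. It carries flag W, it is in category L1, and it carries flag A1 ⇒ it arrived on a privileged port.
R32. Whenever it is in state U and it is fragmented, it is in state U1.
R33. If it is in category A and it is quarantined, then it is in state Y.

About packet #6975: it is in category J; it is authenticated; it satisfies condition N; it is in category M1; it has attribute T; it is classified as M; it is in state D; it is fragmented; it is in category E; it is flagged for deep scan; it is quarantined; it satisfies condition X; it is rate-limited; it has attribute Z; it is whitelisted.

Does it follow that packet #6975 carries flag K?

No

Forward chaining from the given facts derives: is forwarded, has marker N1, has attribute B, carries a valid signature, is in category L1, is in category A, carries flag Q, is in state Y, matches a known-bad pattern, carries flag P, carries flag E1, carries flag C, has attribute H, originates from an untrusted subnet, carries flag W.
Rules concluding "it carries flag K": R2 needs "it is classified as F"; R3 needs "it has an encrypted payload"; R13 needs "it is classified as W1"; R23 needs "it is outbound"; R29 needs "it is in state D1" — none of these are established.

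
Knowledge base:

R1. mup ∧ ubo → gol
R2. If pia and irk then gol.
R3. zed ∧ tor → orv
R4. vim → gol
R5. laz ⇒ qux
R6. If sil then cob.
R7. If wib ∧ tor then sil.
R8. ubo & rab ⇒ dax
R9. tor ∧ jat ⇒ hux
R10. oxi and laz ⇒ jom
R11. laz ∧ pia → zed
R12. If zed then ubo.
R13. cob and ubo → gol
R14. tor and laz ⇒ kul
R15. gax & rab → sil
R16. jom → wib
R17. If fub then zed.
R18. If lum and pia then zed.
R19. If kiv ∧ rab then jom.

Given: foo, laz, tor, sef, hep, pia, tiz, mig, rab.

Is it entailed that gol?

No

Forward chaining from the given facts derives: qux, zed, ubo, kul, orv, dax.
Rules concluding gol: R1 needs mup; R2 needs irk; R4 needs vim; R13 needs cob — none of these are established.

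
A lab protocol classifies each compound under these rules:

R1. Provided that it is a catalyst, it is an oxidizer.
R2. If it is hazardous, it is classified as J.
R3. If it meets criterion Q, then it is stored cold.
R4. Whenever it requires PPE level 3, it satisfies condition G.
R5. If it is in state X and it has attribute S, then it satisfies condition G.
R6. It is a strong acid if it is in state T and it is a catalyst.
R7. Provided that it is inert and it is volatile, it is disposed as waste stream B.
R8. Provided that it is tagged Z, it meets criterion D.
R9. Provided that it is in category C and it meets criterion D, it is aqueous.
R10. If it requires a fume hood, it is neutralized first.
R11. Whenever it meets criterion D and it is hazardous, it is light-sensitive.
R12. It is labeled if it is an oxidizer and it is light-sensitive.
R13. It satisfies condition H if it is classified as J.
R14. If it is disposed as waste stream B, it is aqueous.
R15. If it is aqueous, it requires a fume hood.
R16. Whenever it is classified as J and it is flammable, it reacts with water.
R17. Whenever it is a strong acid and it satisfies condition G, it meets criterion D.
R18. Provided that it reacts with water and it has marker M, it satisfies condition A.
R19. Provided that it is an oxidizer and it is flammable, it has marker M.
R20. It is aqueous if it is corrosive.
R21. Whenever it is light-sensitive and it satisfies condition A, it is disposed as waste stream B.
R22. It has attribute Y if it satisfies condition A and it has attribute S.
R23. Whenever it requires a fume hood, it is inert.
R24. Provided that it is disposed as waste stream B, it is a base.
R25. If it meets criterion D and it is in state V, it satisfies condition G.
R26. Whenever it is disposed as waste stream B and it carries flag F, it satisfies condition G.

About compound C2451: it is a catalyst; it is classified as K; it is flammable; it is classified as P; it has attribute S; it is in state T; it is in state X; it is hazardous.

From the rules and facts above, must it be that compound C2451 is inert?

By R1 (it is a catalyst): it is an oxidizer.
By R2 (it is hazardous): it is classified as J.
By R5 (it is in state X, it has attribute S): it satisfies condition G.
By R6 (it is in state T, it is a catalyst): it is a strong acid.
By R16 (it is classified as J, it is flammable): it reacts with water.
By R17 (it is a strong acid, it satisfies condition G): it meets criterion D.
By R19 (it is an oxidizer, it is flammable): it has marker M.
By R11 (it meets criterion D, it is hazardous): it is light-sensitive.
By R18 (it reacts with water, it has marker M): it satisfies condition A.
By R21 (it is light-sensitive, it satisfies condition A): it is disposed as waste stream B.
By R14 (it is disposed as waste stream B): it is aqueous.
By R15 (it is aqueous): it requires a fume hood.
By R23 (it requires a fume hood): it is inert.

Yes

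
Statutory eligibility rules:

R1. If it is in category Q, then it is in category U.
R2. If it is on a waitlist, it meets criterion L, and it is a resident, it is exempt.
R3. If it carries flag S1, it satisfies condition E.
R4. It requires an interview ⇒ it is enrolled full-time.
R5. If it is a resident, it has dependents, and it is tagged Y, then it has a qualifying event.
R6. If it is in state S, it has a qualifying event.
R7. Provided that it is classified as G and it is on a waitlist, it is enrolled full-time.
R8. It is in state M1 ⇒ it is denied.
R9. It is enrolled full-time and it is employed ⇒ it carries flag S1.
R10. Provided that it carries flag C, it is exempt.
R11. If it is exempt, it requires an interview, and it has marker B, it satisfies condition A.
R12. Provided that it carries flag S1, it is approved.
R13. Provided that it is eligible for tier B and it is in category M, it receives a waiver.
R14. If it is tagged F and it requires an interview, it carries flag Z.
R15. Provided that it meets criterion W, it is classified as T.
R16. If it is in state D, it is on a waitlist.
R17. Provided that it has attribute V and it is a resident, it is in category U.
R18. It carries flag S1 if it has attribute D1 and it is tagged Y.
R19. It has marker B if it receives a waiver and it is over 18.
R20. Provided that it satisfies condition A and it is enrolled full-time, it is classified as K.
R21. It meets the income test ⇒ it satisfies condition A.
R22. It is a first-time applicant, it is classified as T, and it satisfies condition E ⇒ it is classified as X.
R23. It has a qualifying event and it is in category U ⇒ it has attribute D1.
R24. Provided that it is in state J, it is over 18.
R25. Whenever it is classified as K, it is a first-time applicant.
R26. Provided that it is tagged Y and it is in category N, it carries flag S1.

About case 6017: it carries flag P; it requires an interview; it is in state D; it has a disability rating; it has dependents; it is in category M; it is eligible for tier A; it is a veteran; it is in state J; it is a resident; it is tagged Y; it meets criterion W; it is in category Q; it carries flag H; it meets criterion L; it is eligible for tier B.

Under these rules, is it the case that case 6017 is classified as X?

By R1 (it is in category Q): it is in category U.
By R4 (it requires an interview): it is enrolled full-time.
By R5 (it is a resident, it has dependents, it is tagged Y): it has a qualifying event.
By R13 (it is eligible for tier B, it is in category M): it receives a waiver.
By R15 (it meets criterion W): it is classified as T.
By R16 (it is in state D): it is on a waitlist.
By R23 (it has a qualifying event, it is in category U): it has attribute D1.
By R24 (it is in state J): it is over 18.
By R2 (it is on a waitlist, it meets criterion L, it is a resident): it is exempt.
By R18 (it has attribute D1, it is tagged Y): it carries flag S1.
By R19 (it receives a waiver, it is over 18): it has marker B.
By R3 (it carries flag S1): it satisfies condition E.
By R11 (it is exempt, it requires an interview, it has marker B): it satisfies condition A.
By R20 (it satisfies condition A, it is enrolled full-time): it is classified as K.
By R25 (it is classified as K): it is a first-time applicant.
By R22 (it is a first-time applicant, it is classified as T, it satisfies condition E): it is classified as X.

Yes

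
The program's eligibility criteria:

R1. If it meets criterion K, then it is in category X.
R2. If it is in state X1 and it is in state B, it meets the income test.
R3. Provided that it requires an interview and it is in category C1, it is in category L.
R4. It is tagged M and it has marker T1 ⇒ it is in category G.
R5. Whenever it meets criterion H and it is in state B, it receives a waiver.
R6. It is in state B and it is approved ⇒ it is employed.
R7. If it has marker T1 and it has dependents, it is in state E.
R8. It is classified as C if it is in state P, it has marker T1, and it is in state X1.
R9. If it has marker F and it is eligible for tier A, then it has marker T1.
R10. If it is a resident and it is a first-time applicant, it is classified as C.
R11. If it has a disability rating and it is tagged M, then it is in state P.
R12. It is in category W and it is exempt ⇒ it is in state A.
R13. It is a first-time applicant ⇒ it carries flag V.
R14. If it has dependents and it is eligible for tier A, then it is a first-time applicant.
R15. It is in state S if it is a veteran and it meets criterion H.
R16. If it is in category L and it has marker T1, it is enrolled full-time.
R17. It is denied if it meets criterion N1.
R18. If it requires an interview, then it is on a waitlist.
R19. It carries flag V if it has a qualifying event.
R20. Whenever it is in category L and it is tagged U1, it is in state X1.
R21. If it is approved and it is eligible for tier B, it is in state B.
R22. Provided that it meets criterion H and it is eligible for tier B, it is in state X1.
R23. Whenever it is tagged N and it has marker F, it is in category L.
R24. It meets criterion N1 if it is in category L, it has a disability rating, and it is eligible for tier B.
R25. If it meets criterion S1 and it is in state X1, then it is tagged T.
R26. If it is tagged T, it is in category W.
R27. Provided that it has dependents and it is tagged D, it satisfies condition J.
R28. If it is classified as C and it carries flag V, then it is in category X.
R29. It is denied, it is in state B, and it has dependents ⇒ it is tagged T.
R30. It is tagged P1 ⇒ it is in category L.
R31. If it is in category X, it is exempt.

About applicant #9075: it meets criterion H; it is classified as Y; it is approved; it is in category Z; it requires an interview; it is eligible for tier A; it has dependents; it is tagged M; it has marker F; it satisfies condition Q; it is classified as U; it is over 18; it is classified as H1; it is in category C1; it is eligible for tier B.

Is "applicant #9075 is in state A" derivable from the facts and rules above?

Forward chaining from the given facts derives: is in category L, has marker T1, is a first-time applicant, is enrolled full-time, is on a waitlist, is in state B, is in state X1, meets the income test, is in category G, receives a waiver, is employed, is in state E, carries flag V.
The only rule concluding "it is in state A" is R12, which needs "it is in category W"; that is never established.

No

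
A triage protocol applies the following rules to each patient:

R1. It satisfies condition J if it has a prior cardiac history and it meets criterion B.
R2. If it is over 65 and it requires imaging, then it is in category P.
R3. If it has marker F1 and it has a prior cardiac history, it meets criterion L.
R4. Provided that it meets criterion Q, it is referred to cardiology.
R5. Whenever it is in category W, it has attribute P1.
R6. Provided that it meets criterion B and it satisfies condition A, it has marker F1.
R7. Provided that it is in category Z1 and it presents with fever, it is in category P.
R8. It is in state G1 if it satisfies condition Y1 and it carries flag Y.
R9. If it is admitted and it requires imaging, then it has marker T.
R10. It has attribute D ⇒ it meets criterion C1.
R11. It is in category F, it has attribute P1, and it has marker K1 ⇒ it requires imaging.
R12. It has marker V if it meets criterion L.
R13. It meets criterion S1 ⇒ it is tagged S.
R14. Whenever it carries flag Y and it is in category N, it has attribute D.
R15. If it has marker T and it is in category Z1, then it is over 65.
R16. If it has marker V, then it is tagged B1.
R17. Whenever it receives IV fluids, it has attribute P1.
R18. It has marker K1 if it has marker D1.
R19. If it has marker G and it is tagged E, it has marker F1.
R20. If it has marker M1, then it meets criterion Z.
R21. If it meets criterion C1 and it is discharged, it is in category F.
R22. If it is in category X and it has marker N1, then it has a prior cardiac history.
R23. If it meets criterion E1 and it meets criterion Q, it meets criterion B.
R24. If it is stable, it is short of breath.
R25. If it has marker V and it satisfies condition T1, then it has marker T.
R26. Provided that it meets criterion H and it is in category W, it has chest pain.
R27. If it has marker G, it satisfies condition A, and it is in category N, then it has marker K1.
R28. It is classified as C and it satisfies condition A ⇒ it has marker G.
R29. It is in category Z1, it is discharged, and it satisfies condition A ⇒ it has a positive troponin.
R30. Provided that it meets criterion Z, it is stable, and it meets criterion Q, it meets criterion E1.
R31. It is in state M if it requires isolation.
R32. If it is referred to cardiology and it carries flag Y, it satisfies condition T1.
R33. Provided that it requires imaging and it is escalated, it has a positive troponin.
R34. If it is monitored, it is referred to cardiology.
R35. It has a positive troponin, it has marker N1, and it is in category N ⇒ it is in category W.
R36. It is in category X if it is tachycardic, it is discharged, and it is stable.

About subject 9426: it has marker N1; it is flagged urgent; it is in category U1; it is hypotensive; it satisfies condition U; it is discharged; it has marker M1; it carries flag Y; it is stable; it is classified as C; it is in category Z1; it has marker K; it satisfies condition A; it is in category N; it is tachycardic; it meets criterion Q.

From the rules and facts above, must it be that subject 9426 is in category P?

Yes

By R4 (it meets criterion Q): it is referred to cardiology.
By R14 (it carries flag Y, it is in category N): it has attribute D.
By R20 (it has marker M1): it meets criterion Z.
By R28 (it is classified as C, it satisfies condition A): it has marker G.
By R29 (it is in category Z1, it is discharged, it satisfies condition A): it has a positive troponin.
By R30 (it meets criterion Z, it is stable, it meets criterion Q): it meets criterion E1.
By R32 (it is referred to cardiology, it carries flag Y): it satisfies condition T1.
By R35 (it has a positive troponin, it has marker N1, it is in category N): it is in category W.
By R36 (it is tachycardic, it is discharged, it is stable): it is in category X.
By R5 (it is in category W): it has attribute P1.
By R10 (it has attribute D): it meets criterion C1.
By R21 (it meets criterion C1, it is discharged): it is in category F.
By R22 (it is in category X, it has marker N1): it has a prior cardiac history.
By R23 (it meets criterion E1, it meets criterion Q): it meets criterion B.
By R27 (it has marker G, it satisfies condition A, it is in category N): it has marker K1.
By R6 (it meets criterion B, it satisfies condition A): it has marker F1.
By R11 (it is in category F, it has attribute P1, it has marker K1): it requires imaging.
By R3 (it has marker F1, it has a prior cardiac history): it meets criterion L.
By R12 (it meets criterion L): it has marker V.
By R25 (it has marker V, it satisfies condition T1): it has marker T.
By R15 (it has marker T, it is in category Z1): it is over 65.
By R2 (it is over 65, it requires imaging): it is in category P.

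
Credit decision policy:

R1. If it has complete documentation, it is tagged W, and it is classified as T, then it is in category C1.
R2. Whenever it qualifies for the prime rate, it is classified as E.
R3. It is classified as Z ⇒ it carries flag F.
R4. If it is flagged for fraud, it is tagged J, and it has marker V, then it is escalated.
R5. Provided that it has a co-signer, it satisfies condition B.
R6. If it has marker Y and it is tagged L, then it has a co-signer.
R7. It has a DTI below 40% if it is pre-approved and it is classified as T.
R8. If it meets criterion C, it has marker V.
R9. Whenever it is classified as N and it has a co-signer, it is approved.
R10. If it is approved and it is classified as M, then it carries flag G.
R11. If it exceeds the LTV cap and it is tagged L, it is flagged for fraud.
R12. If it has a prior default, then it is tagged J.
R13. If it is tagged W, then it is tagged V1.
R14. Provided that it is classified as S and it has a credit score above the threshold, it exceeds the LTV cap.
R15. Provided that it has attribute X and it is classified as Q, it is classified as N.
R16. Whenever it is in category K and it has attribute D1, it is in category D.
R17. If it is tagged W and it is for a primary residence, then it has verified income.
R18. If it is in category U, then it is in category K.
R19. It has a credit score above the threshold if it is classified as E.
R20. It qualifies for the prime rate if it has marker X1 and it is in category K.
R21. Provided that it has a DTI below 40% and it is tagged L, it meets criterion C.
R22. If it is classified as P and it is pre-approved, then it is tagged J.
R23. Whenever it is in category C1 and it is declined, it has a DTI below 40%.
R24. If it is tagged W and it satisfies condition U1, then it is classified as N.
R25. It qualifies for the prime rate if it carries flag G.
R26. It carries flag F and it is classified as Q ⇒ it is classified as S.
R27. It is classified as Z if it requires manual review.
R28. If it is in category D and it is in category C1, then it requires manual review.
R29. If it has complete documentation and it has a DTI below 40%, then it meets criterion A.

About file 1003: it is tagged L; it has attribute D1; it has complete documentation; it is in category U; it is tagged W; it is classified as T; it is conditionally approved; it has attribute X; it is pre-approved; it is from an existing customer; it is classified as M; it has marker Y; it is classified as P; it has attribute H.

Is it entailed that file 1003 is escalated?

Forward chaining from the given facts derives: is in category C1, has a co-signer, has a DTI below 40%, is tagged V1, is in category K, meets criterion C, is tagged J, meets criterion A, satisfies condition B, has marker V, is in category D, requires manual review, is classified as Z, carries flag F.
The only rule concluding "it is escalated" is R4, which needs "it is flagged for fraud"; that is never established.

No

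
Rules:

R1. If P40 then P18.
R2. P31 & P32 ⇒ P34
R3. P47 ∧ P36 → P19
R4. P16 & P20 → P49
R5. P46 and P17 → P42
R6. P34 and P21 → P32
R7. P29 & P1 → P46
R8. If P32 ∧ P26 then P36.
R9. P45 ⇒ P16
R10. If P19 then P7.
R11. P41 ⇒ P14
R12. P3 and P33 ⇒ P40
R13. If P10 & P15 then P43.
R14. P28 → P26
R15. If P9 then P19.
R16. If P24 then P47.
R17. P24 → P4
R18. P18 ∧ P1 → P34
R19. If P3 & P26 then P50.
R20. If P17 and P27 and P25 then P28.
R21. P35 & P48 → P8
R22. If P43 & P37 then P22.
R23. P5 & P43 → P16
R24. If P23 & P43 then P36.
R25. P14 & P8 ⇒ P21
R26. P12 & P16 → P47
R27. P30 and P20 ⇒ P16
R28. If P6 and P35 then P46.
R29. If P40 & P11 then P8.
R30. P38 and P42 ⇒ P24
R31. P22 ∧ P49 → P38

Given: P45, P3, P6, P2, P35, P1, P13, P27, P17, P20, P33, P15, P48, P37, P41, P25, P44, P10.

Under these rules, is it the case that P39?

No

Forward chaining from the given facts derives: P16, P14, P40, P43, P28, P8, P22, P21, P46, P18, P49, P42, P26, P34, P50, P38, P32, P36, P24, P47, P4, P19, P7.
No rule has P39 as its conclusion, and it is not among the given facts.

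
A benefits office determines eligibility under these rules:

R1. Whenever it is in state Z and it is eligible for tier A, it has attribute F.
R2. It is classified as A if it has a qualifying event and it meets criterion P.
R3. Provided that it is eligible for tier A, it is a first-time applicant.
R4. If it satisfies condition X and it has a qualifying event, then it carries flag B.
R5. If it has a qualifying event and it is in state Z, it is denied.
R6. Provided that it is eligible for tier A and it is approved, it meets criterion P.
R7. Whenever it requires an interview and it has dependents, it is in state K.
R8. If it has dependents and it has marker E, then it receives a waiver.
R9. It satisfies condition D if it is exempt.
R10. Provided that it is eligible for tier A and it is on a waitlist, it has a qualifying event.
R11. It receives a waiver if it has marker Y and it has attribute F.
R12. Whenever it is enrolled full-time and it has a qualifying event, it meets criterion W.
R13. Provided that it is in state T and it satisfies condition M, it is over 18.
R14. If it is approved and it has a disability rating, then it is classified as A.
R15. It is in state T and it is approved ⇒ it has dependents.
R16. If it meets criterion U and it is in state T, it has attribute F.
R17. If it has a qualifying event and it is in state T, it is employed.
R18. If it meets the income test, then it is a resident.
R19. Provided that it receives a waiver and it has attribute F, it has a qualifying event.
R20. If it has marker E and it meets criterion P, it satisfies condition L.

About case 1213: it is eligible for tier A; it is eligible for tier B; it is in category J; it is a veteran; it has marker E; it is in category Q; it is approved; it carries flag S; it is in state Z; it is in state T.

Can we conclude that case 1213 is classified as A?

Yes

By R1 (it is in state Z, it is eligible for tier A): it has attribute F.
By R6 (it is eligible for tier A, it is approved): it meets criterion P.
By R15 (it is in state T, it is approved): it has dependents.
By R8 (it has dependents, it has marker E): it receives a waiver.
By R19 (it receives a waiver, it has attribute F): it has a qualifying event.
By R2 (it has a qualifying event, it meets criterion P): it is classified as A.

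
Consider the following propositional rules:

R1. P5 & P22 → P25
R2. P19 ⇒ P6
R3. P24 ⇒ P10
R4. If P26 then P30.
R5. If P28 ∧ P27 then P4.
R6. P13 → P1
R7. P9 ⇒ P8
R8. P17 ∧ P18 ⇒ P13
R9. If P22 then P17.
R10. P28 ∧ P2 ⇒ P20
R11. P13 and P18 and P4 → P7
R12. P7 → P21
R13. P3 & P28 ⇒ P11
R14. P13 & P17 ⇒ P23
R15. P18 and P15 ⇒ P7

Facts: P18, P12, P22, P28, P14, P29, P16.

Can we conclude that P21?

No

Forward chaining from the given facts derives: P17, P13, P23, P1.
The only rule concluding P21 is R12, which needs P7; that is never established.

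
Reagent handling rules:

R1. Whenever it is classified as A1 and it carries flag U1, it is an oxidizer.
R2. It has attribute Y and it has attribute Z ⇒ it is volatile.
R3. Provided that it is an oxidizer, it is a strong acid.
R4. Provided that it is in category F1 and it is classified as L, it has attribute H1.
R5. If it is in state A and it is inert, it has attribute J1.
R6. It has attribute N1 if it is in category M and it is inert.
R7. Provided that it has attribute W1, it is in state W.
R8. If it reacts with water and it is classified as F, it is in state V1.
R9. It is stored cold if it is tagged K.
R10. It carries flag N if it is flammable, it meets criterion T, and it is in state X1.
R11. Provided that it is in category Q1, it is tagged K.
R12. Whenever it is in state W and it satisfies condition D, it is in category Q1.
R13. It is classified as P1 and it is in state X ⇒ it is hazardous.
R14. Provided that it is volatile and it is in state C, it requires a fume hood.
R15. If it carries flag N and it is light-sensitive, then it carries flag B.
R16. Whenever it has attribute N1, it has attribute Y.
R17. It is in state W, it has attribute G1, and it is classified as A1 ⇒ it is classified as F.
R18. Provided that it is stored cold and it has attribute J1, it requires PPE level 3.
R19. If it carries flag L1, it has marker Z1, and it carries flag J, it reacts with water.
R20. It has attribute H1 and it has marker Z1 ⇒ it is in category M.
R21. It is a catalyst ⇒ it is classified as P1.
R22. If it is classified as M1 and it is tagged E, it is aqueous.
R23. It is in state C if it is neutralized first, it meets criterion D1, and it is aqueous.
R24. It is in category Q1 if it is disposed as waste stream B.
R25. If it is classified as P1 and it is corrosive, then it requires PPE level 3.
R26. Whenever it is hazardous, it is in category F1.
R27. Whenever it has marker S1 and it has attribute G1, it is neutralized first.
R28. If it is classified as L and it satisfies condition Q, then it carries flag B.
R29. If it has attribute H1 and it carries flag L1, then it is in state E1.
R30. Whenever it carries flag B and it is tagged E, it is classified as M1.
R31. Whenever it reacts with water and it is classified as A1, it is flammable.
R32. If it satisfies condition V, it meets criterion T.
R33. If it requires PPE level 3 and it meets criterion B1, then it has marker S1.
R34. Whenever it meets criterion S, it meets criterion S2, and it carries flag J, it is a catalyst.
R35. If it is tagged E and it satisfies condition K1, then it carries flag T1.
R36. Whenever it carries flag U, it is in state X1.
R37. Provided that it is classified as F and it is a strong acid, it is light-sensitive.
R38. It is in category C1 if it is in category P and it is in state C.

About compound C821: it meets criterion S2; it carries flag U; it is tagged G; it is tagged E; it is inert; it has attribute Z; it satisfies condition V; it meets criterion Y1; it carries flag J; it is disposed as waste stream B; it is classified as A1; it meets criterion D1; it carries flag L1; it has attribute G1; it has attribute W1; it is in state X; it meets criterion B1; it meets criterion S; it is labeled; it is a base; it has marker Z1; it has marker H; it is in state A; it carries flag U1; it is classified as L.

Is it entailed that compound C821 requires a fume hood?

Yes

By R1 (it is classified as A1, it carries flag U1): it is an oxidizer.
By R3 (it is an oxidizer): it is a strong acid.
By R5 (it is in state A, it is inert): it has attribute J1.
By R7 (it has attribute W1): it is in state W.
By R17 (it is in state W, it has attribute G1, it is classified as A1): it is classified as F.
By R19 (it carries flag L1, it has marker Z1, it carries flag J): it reacts with water.
By R24 (it is disposed as waste stream B): it is in category Q1.
By R31 (it reacts with water, it is classified as A1): it is flammable.
By R32 (it satisfies condition V): it meets criterion T.
By R34 (it meets criterion S, it meets criterion S2, it carries flag J): it is a catalyst.
By R36 (it carries flag U): it is in state X1.
By R37 (it is classified as F, it is a strong acid): it is light-sensitive.
By R10 (it is flammable, it meets criterion T, it is in state X1): it carries flag N.
By R11 (it is in category Q1): it is tagged K.
By R15 (it carries flag N, it is light-sensitive): it carries flag B.
By R21 (it is a catalyst): it is classified as P1.
By R30 (it carries flag B, it is tagged E): it is classified as M1.
By R9 (it is tagged K): it is stored cold.
By R13 (it is classified as P1, it is in state X): it is hazardous.
By R18 (it is stored cold, it has attribute J1): it requires PPE level 3.
By R22 (it is classified as M1, it is tagged E): it is aqueous.
By R26 (it is hazardous): it is in category F1.
By R33 (it requires PPE level 3, it meets criterion B1): it has marker S1.
By R4 (it is in category F1, it is classified as L): it has attribute H1.
By R20 (it has attribute H1, it has marker Z1): it is in category M.
By R27 (it has marker S1, it has attribute G1): it is neutralized first.
By R6 (it is in category M, it is inert): it has attribute N1.
By R16 (it has attribute N1): it has attribute Y.
By R23 (it is neutralized first, it meets criterion D1, it is aqueous): it is in state C.
By R2 (it has attribute Y, it has attribute Z): it is volatile.
By R14 (it is volatile, it is in state C): it requires a fume hood.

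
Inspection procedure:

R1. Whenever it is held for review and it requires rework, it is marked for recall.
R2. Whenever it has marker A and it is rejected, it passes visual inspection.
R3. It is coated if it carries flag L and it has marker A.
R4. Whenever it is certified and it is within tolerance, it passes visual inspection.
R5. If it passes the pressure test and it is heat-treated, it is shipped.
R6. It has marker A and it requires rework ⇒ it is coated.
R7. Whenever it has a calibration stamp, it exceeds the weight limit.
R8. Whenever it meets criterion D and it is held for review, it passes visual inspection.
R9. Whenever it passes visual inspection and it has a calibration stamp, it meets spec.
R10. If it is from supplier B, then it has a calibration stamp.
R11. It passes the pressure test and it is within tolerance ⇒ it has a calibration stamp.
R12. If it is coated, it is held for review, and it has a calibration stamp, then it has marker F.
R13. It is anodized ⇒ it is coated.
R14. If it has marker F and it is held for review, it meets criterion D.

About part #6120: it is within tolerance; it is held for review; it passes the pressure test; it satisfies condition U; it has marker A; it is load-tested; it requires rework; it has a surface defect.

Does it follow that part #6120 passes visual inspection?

Yes

By R6 (it has marker A, it requires rework): it is coated.
By R11 (it passes the pressure test, it is within tolerance): it has a calibration stamp.
By R12 (it is coated, it is held for review, it has a calibration stamp): it has marker F.
By R14 (it has marker F, it is held for review): it meets criterion D.
By R8 (it meets criterion D, it is held for review): it passes visual inspection.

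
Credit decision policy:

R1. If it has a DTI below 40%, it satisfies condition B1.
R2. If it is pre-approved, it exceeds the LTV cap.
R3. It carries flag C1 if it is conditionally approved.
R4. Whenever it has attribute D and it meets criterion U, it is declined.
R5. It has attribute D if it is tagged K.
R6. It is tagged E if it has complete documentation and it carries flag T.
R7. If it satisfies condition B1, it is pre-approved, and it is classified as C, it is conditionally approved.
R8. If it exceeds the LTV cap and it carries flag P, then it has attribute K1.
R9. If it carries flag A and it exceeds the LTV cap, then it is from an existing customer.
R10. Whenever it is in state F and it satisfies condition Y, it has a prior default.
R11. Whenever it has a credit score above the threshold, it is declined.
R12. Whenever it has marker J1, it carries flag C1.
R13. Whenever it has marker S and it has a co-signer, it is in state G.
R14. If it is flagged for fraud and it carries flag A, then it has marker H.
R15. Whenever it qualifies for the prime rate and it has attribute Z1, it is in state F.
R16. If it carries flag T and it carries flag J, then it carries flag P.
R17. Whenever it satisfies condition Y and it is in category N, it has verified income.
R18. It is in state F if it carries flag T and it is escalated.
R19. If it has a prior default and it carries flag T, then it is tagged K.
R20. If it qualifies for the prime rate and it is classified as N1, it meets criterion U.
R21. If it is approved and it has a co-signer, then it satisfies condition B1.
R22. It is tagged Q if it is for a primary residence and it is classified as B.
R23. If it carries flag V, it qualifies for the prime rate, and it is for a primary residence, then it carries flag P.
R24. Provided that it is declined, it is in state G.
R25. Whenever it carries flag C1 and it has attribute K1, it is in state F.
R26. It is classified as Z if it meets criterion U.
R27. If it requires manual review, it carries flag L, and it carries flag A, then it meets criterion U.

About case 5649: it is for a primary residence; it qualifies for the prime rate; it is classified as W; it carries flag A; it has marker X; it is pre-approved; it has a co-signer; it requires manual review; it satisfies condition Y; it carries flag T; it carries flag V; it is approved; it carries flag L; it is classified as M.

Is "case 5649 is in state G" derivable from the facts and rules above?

Forward chaining from the given facts derives: exceeds the LTV cap, is from an existing customer, satisfies condition B1, carries flag P, meets criterion U, has attribute K1, is classified as Z.
Rules concluding "it is in state G": R13 needs "it has marker S"; R24 needs "it is declined" — none of these are established.

No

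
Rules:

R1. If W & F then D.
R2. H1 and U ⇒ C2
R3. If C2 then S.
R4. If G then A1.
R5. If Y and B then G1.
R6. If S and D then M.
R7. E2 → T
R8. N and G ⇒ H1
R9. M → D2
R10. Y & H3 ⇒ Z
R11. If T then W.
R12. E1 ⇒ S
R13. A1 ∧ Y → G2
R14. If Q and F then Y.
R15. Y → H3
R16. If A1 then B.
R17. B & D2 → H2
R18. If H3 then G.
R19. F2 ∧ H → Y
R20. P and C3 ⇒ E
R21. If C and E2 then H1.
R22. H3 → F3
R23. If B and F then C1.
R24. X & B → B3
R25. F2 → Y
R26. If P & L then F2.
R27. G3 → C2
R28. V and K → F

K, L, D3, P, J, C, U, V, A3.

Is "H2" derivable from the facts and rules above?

No

Forward chaining from the given facts derives: F2, F, Y, H3, G, F3, A1, Z, G2, B, C1, G1.
The only rule concluding H2 is R17, which needs D2; that is never established.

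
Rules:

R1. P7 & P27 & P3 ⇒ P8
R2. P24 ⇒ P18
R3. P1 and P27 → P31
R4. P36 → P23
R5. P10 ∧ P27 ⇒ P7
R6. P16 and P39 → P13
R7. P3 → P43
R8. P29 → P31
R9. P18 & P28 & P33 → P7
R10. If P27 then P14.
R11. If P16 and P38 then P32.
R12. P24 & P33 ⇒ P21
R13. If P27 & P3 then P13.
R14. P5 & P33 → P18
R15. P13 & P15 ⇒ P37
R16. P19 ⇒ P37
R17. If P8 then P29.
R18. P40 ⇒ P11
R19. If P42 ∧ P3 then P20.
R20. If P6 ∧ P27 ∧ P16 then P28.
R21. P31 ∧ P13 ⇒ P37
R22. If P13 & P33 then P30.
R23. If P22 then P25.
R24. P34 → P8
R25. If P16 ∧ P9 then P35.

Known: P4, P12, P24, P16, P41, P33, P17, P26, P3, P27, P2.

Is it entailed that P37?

Forward chaining from the given facts derives: P18, P43, P14, P21, P13, P30.
Rules concluding P37: R15 needs P15; R16 needs P19; R21 needs P31 — none of these are established.

No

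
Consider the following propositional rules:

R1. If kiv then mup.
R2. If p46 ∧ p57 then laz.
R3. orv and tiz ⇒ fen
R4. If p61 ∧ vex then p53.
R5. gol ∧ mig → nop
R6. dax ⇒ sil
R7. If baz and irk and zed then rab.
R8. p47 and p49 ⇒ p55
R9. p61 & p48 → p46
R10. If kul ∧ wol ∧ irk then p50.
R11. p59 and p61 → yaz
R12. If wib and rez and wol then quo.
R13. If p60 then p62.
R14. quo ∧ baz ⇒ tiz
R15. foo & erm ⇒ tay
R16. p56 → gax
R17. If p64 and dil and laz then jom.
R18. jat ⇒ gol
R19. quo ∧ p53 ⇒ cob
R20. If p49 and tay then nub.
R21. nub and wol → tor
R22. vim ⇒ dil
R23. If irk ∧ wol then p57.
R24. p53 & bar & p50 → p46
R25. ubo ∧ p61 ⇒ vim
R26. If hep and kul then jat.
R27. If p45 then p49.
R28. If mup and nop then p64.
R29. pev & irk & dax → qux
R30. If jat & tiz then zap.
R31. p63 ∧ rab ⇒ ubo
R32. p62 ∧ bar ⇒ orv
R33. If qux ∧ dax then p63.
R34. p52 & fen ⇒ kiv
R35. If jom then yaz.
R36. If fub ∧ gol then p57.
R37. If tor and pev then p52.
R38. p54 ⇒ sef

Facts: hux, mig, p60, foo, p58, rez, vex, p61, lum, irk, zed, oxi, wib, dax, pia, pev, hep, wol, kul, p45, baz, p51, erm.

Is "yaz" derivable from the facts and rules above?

No

Forward chaining from the given facts derives: p53, sil, rab, p50, quo, p62, tiz, tay, cob, p57, jat, p49, qux, zap, p63, gol, nub, tor, ubo, p52, nop, vim, dil.
Rules concluding yaz: R11 needs p59; R35 needs jom — none of these are established.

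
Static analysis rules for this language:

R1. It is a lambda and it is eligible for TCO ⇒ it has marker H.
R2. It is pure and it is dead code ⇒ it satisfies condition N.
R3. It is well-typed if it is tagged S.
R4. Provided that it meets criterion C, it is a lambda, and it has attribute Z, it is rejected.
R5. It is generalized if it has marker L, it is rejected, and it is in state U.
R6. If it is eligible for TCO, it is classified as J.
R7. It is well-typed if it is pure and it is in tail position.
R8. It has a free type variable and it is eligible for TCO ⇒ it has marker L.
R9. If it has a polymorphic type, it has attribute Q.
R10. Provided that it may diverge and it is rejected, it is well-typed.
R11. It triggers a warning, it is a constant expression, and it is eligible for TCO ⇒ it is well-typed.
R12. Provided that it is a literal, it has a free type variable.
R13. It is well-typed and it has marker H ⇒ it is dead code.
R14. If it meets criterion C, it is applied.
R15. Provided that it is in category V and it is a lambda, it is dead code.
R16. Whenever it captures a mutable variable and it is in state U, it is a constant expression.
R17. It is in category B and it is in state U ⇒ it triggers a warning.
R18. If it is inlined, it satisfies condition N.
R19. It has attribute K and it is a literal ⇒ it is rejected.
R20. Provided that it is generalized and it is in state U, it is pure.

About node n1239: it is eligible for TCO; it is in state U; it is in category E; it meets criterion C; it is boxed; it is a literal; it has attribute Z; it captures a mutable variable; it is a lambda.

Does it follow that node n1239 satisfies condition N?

No

Forward chaining from the given facts derives: has marker H, is rejected, is classified as J, has a free type variable, is applied, is a constant expression, has marker L, is generalized, is pure.
Rules concluding "it satisfies condition N": R2 needs "it is dead code"; R18 needs "it is inlined" — none of these are established.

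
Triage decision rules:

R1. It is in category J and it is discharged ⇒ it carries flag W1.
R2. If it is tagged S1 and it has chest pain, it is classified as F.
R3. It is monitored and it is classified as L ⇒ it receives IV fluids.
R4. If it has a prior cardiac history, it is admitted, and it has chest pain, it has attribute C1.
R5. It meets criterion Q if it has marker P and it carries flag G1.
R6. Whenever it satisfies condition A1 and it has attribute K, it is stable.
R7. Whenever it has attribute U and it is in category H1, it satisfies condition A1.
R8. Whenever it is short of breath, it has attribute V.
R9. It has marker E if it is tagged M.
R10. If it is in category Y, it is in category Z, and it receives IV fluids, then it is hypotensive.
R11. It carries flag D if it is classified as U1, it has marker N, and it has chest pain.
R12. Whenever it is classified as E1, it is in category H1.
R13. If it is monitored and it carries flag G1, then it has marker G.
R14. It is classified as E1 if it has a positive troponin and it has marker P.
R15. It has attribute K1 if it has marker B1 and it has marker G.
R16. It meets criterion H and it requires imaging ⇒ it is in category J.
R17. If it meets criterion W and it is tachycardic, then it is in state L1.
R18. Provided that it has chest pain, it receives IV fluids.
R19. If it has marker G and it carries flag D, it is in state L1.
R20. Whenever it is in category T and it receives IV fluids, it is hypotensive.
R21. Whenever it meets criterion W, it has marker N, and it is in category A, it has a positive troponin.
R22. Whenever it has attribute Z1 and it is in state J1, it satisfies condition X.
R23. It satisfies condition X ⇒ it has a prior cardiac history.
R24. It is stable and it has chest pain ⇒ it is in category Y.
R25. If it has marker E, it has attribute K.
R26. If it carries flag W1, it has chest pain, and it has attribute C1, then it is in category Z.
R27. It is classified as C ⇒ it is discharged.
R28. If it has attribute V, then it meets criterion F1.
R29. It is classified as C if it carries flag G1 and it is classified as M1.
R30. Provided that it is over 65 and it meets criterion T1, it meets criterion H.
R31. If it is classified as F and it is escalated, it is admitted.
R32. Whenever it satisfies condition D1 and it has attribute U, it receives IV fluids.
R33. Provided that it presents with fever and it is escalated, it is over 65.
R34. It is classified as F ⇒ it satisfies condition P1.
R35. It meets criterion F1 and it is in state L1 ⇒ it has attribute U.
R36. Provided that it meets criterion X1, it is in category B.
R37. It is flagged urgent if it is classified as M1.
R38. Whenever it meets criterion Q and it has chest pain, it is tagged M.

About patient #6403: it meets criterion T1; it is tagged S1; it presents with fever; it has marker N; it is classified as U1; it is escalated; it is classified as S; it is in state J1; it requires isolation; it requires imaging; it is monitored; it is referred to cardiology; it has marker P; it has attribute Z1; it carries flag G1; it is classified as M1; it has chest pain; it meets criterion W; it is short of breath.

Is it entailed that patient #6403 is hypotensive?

Forward chaining from the given facts derives: is classified as F, meets criterion Q, has attribute V, carries flag D, has marker G, receives IV fluids, is in state L1, satisfies condition X, has a prior cardiac history, meets criterion F1, is classified as C, is admitted, is over 65, satisfies condition P1, has attribute U, is flagged urgent, is tagged M, has attribute C1, has marker E, has attribute K, is discharged, meets criterion H, is in category J, carries flag W1, is in category Z.
Rules concluding "it is hypotensive": R10 needs "it is in category Y"; R20 needs "it is in category T" — none of these are established.

No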